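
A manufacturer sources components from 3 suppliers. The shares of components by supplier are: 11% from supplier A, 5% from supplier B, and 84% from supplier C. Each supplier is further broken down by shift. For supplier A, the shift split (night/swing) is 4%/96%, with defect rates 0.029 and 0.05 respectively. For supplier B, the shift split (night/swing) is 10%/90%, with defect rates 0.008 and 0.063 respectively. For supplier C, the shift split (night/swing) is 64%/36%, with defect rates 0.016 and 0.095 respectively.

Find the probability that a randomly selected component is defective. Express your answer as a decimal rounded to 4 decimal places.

0.0456

P(D|A) = 0.04·0.029 + 0.96·0.05 = 0.00116 + 0.048 = 0.04916
P(D|B) = 0.1·0.008 + 0.9·0.063 = 0.0008 + 0.0567 = 0.0575
P(D|C) = 0.64·0.016 + 0.36·0.095 = 0.01024 + 0.0342 = 0.04444
Then overall,
P(D) = 0.11·0.04916 + 0.05·0.0575 + 0.84·0.04444
      = 0.0054076 + 0.002875 + 0.0373296 = 0.0456122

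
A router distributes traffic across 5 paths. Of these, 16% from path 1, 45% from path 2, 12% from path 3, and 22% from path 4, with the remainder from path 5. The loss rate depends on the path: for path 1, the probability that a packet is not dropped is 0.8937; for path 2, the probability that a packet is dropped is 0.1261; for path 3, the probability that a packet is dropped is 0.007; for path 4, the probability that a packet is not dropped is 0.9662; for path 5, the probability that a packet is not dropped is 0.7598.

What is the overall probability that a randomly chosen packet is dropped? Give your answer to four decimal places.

P(5) = 1 − (0.16 + 0.45 + 0.12 + 0.22) = 0.05.
P(L|1) = 1 − 0.8937 = 0.1063.
P(L|4) = 1 − 0.9662 = 0.0338.
P(L|5) = 1 − 0.7598 = 0.2402.
P(L) = P(L|1)·P(1) + P(L|2)·P(2) + P(L|3)·P(3) + P(L|4)·P(4) + P(L|5)·P(5)
      = 0.1063·0.16 + 0.1261·0.45 + 0.007·0.12 + 0.0338·0.22 + 0.2402·0.05
      = 0.017008 + 0.056745 + 0.00084 + 0.007436 + 0.01201 = 0.094039

P(L) ≈ 0.0940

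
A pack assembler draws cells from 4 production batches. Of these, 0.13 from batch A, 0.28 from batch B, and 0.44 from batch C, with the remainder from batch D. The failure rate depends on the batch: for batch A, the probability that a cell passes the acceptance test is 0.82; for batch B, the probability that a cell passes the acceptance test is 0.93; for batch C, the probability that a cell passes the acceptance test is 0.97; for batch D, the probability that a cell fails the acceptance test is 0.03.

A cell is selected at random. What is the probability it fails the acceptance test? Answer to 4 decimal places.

0.0607

P(D) = 1 − (0.13 + 0.28 + 0.44) = 0.15.
P(F|A) = 1 − 0.82 = 0.18.
P(F|B) = 1 − 0.93 = 0.07.
P(F|C) = 1 − 0.97 = 0.03.
Using total probability over the partition,
P(F) = P(F|A)·P(A) + P(F|B)·P(B) + P(F|C)·P(C) + P(F|D)·P(D)
      = 0.18·0.13 + 0.07·0.28 + 0.03·0.44 + 0.03·0.15
      = 0.0234 + 0.0196 + 0.0132 + 0.0045 = 0.0607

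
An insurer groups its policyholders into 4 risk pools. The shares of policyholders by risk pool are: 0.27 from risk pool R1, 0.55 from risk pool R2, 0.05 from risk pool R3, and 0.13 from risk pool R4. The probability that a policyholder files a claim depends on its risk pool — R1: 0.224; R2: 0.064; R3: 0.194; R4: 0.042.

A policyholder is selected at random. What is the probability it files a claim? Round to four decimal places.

P(C) = P(C|R1)·P(R1) + P(C|R2)·P(R2) + P(C|R3)·P(R3) + P(C|R4)·P(R4)
      = 0.224·0.27 + 0.064·0.55 + 0.194·0.05 + 0.042·0.13
      = 0.06048 + 0.0352 + 0.0097 + 0.00546 = 0.11084

0.1108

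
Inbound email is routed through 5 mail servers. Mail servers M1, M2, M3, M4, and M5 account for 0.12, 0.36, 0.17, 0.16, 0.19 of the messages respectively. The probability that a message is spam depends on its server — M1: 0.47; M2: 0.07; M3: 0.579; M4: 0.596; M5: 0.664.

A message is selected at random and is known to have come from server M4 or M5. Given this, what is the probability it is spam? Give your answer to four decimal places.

0.6329

Let J = {M4, M5}.
P(J) = 0.16 + 0.19 = 0.35.
P(S ∩ J) = 0.596·0.16 + 0.664·0.19 = 0.09536 + 0.12616 = 0.22152.
P(S | J) = 0.22152 / 0.35 = 0.632914…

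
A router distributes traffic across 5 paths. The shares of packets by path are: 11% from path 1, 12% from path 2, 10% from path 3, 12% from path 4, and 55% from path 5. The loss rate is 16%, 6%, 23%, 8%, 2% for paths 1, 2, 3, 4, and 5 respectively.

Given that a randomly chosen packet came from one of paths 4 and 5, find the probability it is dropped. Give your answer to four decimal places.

P(L|S) ≈ 0.0307

Let S = {4, 5}.
P(S) = 0.12 + 0.55 = 0.67.
P(L ∩ S) = 0.08·0.12 + 0.02·0.55 = 0.0096 + 0.011 = 0.0206.
P(L | S) = 0.0206 / 0.67 = 0.030746…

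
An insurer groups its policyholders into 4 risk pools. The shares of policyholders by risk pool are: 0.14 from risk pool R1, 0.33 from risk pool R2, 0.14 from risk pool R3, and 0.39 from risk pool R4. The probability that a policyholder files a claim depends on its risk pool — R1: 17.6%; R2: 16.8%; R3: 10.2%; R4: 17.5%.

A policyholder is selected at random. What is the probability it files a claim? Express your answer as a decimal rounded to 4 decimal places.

Summing over the partition,
P(C) = P(C|R1)·P(R1) + P(C|R2)·P(R2) + P(C|R3)·P(R3) + P(C|R4)·P(R4)
      = 0.176·0.14 + 0.168·0.33 + 0.102·0.14 + 0.175·0.39
      = 0.02464 + 0.05544 + 0.01428 + 0.06825 = 0.16261

P(C) ≈ 0.1626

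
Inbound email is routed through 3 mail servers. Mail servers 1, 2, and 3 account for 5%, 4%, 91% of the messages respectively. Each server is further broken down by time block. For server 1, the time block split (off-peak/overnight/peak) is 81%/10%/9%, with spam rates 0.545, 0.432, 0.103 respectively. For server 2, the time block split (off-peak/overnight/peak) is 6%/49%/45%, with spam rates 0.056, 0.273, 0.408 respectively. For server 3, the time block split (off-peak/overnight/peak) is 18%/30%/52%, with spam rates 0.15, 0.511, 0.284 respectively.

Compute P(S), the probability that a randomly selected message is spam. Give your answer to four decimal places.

P(S) ≈ 0.3360

P(S|1) = 0.81·0.545 + 0.1·0.432 + 0.09·0.103 = 0.44145 + 0.0432 + 0.00927 = 0.49392
P(S|2) = 0.06·0.056 + 0.49·0.273 + 0.45·0.408 = 0.00336 + 0.13377 + 0.1836 = 0.32073
P(S|3) = 0.18·0.15 + 0.3·0.511 + 0.52·0.284 = 0.027 + 0.1533 + 0.14768 = 0.32798
By total probability over the outer partition,
P(S) = 0.05·0.49392 + 0.04·0.32073 + 0.91·0.32798
      = 0.024696 + 0.0128292 + 0.2984618 = 0.335987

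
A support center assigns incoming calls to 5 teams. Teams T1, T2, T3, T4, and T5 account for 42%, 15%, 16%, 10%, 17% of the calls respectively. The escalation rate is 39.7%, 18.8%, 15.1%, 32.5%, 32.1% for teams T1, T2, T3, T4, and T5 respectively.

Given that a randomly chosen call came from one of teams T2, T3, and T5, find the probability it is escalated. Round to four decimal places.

0.2228

Let S = {T2, T3, T5}.
P(S) = 0.15 + 0.16 + 0.17 = 0.48.
P(E ∩ S) = 0.188·0.15 + 0.151·0.16 + 0.321·0.17 = 0.0282 + 0.02416 + 0.05457 = 0.10693.
P(E | S) = 0.10693 / 0.48 = 0.222771…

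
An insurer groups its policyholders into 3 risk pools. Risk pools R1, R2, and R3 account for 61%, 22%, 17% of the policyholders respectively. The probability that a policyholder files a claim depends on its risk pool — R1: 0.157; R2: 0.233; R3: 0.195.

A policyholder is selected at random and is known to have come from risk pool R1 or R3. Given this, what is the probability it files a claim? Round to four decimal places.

Let S = {R1, R3}.
P(S) = 0.61 + 0.17 = 0.78.
P(C ∩ S) = 0.157·0.61 + 0.195·0.17 = 0.09577 + 0.03315 = 0.12892.
P(C | S) = 0.12892 / 0.78 = 0.165282…

0.1653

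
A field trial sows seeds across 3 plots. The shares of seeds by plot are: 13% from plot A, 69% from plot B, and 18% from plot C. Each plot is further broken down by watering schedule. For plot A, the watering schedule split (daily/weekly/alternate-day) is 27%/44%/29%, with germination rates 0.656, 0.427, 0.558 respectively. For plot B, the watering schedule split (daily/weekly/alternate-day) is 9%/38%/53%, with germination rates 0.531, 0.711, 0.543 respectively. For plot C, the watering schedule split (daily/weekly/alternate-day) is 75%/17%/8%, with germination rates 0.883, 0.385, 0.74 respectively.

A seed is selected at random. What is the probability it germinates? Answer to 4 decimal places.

P(G) ≈ 0.6281

P(G|A) = 0.27·0.656 + 0.44·0.427 + 0.29·0.558 = 0.17712 + 0.18788 + 0.16182 = 0.52682
P(G|B) = 0.09·0.531 + 0.38·0.711 + 0.53·0.543 = 0.04779 + 0.27018 + 0.28779 = 0.60576
P(G|C) = 0.75·0.883 + 0.17·0.385 + 0.08·0.74 = 0.66225 + 0.06545 + 0.0592 = 0.7869
By total probability over the outer partition,
P(G) = 0.13·0.52682 + 0.69·0.60576 + 0.18·0.7869
      = 0.0684866 + 0.4179744 + 0.141642 = 0.628103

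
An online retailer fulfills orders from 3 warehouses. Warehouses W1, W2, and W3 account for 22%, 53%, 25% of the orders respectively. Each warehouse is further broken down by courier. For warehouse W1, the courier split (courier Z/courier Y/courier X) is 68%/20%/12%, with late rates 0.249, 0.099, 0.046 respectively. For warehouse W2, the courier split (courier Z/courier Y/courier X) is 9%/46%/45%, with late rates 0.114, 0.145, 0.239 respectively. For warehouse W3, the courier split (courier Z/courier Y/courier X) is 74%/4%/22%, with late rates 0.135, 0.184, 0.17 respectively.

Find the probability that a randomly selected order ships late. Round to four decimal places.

0.1768

P(L|W1) = 0.68·0.249 + 0.2·0.099 + 0.12·0.046 = 0.16932 + 0.0198 + 0.00552 = 0.19464
P(L|W2) = 0.09·0.114 + 0.46·0.145 + 0.45·0.239 = 0.01026 + 0.0667 + 0.10755 = 0.18451
P(L|W3) = 0.74·0.135 + 0.04·0.184 + 0.22·0.17 = 0.0999 + 0.00736 + 0.0374 = 0.14466
Then overall,
P(L) = 0.22·0.19464 + 0.53·0.18451 + 0.25·0.14466
      = 0.0428208 + 0.0977903 + 0.036165 = 0.1767761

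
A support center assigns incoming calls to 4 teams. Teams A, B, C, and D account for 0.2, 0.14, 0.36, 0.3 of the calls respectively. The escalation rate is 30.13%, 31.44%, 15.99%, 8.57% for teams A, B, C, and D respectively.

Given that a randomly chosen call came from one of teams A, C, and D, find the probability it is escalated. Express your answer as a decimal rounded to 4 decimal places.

P(E|S) ≈ 0.1669

Let S = {A, C, D}.
P(S) = 0.2 + 0.36 + 0.3 = 0.86.
P(E ∩ S) = 0.3013·0.2 + 0.1599·0.36 + 0.0857·0.3 = 0.06026 + 0.057564 + 0.02571 = 0.143534.
P(E | S) = 0.143534 / 0.86 = 0.166900…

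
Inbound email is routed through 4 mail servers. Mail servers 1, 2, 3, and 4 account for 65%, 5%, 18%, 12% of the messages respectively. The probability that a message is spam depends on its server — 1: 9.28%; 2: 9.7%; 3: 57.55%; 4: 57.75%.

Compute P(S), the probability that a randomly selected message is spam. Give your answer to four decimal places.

Summing over the partition,
P(S) = P(S|1)·P(1) + P(S|2)·P(2) + P(S|3)·P(3) + P(S|4)·P(4)
      = 0.0928·0.65 + 0.097·0.05 + 0.5755·0.18 + 0.5775·0.12
      = 0.06032 + 0.00485 + 0.10359 + 0.0693 = 0.23806

P(S) ≈ 0.2381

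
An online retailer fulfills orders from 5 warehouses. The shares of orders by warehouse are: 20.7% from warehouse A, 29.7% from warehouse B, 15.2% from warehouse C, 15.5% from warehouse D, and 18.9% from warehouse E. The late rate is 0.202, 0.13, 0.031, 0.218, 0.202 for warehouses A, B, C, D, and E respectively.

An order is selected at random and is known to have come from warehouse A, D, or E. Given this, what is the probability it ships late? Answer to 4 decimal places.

Let S = {A, D, E}.
P(S) = 0.207 + 0.155 + 0.189 = 0.551.
P(L ∩ S) = 0.202·0.207 + 0.218·0.155 + 0.202·0.189 = 0.041814 + 0.03379 + 0.038178 = 0.113782.
P(L | S) = 0.113782 / 0.551 = 0.206501…

P(L|S) ≈ 0.2065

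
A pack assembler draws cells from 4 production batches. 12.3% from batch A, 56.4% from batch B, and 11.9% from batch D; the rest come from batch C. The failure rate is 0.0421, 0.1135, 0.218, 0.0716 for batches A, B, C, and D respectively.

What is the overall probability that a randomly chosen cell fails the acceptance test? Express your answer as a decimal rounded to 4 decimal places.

P(C) = 1 − (0.123 + 0.564 + 0.119) = 0.194.
Summing over the partition,
P(F) = P(F|A)·P(A) + P(F|B)·P(B) + P(F|C)·P(C) + P(F|D)·P(D)
      = 0.0421·0.123 + 0.1135·0.564 + 0.218·0.194 + 0.0716·0.119
      = 0.0051783 + 0.064014 + 0.042292 + 0.0085204 = 0.1200047

0.1200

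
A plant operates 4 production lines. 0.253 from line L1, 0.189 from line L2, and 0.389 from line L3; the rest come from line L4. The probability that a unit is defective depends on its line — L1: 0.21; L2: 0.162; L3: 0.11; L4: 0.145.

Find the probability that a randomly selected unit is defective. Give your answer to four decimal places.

P(L4) = 1 − (0.253 + 0.189 + 0.389) = 0.169.
P(D) = P(D|L1)·P(L1) + P(D|L2)·P(L2) + P(D|L3)·P(L3) + P(D|L4)·P(L4)
      = 0.21·0.253 + 0.162·0.189 + 0.11·0.389 + 0.145·0.169
      = 0.05313 + 0.030618 + 0.04279 + 0.024505 = 0.151043

P(D) ≈ 0.1510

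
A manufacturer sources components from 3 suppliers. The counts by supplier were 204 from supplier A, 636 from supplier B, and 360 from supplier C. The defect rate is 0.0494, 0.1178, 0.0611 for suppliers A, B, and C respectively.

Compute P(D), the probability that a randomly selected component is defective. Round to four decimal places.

0.0892

Total: 204 + 636 + 360 = 1200.
P(A) = 204/1200 = 0.17. P(B) = 636/1200 = 0.53. P(C) = 360/1200 = 0.3.
By the law of total probability,
P(D) = P(D|A)·P(A) + P(D|B)·P(B) + P(D|C)·P(C)
      = 0.0494·0.17 + 0.1178·0.53 + 0.0611·0.3
      = 0.008398 + 0.062434 + 0.01833 = 0.089162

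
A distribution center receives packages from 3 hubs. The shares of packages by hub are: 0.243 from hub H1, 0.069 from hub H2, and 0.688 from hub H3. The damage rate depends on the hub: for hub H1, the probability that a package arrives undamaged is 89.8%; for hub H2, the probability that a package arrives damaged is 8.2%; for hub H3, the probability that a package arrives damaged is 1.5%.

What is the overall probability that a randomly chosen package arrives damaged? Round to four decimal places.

P(D) ≈ 0.0408

P(D|H1) = 1 − 0.898 = 0.102.
Using total probability over the partition,
P(D) = P(D|H1)·P(H1) + P(D|H2)·P(H2) + P(D|H3)·P(H3)
      = 0.102·0.243 + 0.082·0.069 + 0.015·0.688
      = 0.024786 + 0.005658 + 0.01032 = 0.040764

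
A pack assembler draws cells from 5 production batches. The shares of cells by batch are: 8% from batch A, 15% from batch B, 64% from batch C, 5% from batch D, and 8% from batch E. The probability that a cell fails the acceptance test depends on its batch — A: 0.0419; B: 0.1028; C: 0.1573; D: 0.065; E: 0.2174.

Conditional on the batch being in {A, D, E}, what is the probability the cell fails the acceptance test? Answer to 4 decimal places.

Let S = {A, D, E}.
P(S) = 0.08 + 0.05 + 0.08 = 0.21.
P(F ∩ S) = 0.0419·0.08 + 0.065·0.05 + 0.2174·0.08 = 0.003352 + 0.00325 + 0.017392 = 0.023994.
P(F | S) = 0.023994 / 0.21 = 0.114257…

0.1143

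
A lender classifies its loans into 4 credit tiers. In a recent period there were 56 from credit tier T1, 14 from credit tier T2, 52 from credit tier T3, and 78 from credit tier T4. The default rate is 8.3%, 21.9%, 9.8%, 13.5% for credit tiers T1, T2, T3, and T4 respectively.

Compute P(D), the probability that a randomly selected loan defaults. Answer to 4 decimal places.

Total: 56 + 14 + 52 + 78 = 200.
P(T1) = 56/200 = 0.28. P(T2) = 14/200 = 0.07. P(T3) = 52/200 = 0.26. P(T4) = 78/200 = 0.39.
P(D) = P(D|T1)·P(T1) + P(D|T2)·P(T2) + P(D|T3)·P(T3) + P(D|T4)·P(T4)
      = 0.083·0.28 + 0.219·0.07 + 0.098·0.26 + 0.135·0.39
      = 0.02324 + 0.01533 + 0.02548 + 0.05265 = 0.1167

0.1167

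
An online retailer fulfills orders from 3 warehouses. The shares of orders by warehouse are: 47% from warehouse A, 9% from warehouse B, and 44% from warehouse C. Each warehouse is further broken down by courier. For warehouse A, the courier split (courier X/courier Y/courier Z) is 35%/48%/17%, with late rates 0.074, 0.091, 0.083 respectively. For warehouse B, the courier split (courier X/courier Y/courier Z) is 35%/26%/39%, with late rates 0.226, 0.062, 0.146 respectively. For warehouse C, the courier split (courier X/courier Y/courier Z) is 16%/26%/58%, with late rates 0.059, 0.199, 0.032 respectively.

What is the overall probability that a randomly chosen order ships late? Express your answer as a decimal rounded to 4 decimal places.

P(L) ≈ 0.0881

P(L|A) = 0.35·0.074 + 0.48·0.091 + 0.17·0.083 = 0.0259 + 0.04368 + 0.01411 = 0.08369
P(L|B) = 0.35·0.226 + 0.26·0.062 + 0.39·0.146 = 0.0791 + 0.01612 + 0.05694 = 0.15216
P(L|C) = 0.16·0.059 + 0.26·0.199 + 0.58·0.032 = 0.00944 + 0.05174 + 0.01856 = 0.07974
By total probability over the outer partition,
P(L) = 0.47·0.08369 + 0.09·0.15216 + 0.44·0.07974
      = 0.0393343 + 0.0136944 + 0.0350856 = 0.0881143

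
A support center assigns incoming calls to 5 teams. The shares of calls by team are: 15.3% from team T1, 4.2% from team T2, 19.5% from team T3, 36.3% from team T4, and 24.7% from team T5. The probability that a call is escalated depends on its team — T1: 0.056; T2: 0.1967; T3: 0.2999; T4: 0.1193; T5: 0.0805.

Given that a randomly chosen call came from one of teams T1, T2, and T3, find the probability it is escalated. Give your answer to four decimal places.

Let S = {T1, T2, T3}.
P(S) = 0.153 + 0.042 + 0.195 = 0.39.
P(E ∩ S) = 0.056·0.153 + 0.1967·0.042 + 0.2999·0.195 = 0.008568 + 0.0082614 + 0.0584805 = 0.0753099.
P(E | S) = 0.0753099 / 0.39 = 0.193102…

P(E|S) ≈ 0.1931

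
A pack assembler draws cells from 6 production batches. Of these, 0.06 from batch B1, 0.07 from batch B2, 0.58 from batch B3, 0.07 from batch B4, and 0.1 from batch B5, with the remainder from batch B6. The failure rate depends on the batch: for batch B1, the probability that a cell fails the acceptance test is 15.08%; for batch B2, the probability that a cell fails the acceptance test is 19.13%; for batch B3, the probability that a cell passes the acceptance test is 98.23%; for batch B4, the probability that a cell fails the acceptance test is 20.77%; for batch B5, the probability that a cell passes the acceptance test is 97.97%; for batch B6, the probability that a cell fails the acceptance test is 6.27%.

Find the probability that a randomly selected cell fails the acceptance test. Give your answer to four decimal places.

P(B6) = 1 − (0.06 + 0.07 + 0.58 + 0.07 + 0.1) = 0.12.
P(F|B3) = 1 − 0.9823 = 0.0177.
P(F|B5) = 1 − 0.9797 = 0.0203.
P(F) = P(F|B1)·P(B1) + P(F|B2)·P(B2) + P(F|B3)·P(B3) + P(F|B4)·P(B4) + P(F|B5)·P(B5) + P(F|B6)·P(B6)
      = 0.1508·0.06 + 0.1913·0.07 + 0.0177·0.58 + 0.2077·0.07 + 0.0203·0.1 + 0.0627·0.12
      = 0.009048 + 0.013391 + 0.010266 + 0.014539 + 0.00203 + 0.007524 = 0.056798

0.0568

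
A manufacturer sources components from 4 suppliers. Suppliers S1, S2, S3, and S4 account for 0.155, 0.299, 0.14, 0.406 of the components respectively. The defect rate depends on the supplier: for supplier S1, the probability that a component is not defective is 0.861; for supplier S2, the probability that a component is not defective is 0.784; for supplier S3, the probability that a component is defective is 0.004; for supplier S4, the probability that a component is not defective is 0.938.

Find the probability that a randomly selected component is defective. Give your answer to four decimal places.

0.1119

P(D|S1) = 1 − 0.861 = 0.139.
P(D|S2) = 1 − 0.784 = 0.216.
P(D|S4) = 1 − 0.938 = 0.062.
P(D) = P(D|S1)·P(S1) + P(D|S2)·P(S2) + P(D|S3)·P(S3) + P(D|S4)·P(S4)
      = 0.139·0.155 + 0.216·0.299 + 0.004·0.14 + 0.062·0.406
      = 0.021545 + 0.064584 + 0.00056 + 0.025172 = 0.111861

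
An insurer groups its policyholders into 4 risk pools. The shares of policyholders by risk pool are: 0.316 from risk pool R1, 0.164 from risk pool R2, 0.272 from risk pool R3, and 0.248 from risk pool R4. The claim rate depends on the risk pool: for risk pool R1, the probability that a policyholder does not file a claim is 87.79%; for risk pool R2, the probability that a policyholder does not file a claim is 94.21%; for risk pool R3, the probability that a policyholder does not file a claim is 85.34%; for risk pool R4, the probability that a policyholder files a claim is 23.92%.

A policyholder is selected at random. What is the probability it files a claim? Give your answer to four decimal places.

P(C|R1) = 1 − 0.8779 = 0.1221.
P(C|R2) = 1 − 0.9421 = 0.0579.
P(C|R3) = 1 − 0.8534 = 0.1466.
By the law of total probability,
P(C) = P(C|R1)·P(R1) + P(C|R2)·P(R2) + P(C|R3)·P(R3) + P(C|R4)·P(R4)
      = 0.1221·0.316 + 0.0579·0.164 + 0.1466·0.272 + 0.2392·0.248
      = 0.0385836 + 0.0094956 + 0.0398752 + 0.0593216 = 0.147276

P(C) ≈ 0.1473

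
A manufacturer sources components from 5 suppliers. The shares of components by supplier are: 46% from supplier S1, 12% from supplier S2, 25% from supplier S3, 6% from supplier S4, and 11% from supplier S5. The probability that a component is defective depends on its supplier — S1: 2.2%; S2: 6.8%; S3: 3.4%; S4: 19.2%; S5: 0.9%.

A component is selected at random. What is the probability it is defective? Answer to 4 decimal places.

P(D) = P(D|S1)·P(S1) + P(D|S2)·P(S2) + P(D|S3)·P(S3) + P(D|S4)·P(S4) + P(D|S5)·P(S5)
      = 0.022·0.46 + 0.068·0.12 + 0.034·0.25 + 0.192·0.06 + 0.009·0.11
      = 0.01012 + 0.00816 + 0.0085 + 0.01152 + 0.00099 = 0.03929

0.0393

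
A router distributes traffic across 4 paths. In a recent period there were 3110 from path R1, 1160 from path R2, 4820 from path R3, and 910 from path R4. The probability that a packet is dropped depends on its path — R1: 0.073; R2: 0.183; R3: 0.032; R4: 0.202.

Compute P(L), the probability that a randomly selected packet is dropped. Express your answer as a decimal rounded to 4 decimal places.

0.0777

Total: 3110 + 1160 + 4820 + 910 = 10000.
P(R1) = 3110/10000 = 0.311. P(R2) = 1160/10000 = 0.116. P(R3) = 4820/10000 = 0.482. P(R4) = 910/10000 = 0.091.
Using total probability over the partition,
P(L) = P(L|R1)·P(R1) + P(L|R2)·P(R2) + P(L|R3)·P(R3) + P(L|R4)·P(R4)
      = 0.073·0.311 + 0.183·0.116 + 0.032·0.482 + 0.202·0.091
      = 0.022703 + 0.021228 + 0.015424 + 0.018382 = 0.077737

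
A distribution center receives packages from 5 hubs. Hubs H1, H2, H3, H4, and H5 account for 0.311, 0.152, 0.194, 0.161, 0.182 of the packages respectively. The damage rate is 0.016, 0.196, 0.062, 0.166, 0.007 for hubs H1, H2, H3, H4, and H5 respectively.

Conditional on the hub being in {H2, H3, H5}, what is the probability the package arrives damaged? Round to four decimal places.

Let S = {H2, H3, H5}.
P(S) = 0.152 + 0.194 + 0.182 = 0.528.
P(D ∩ S) = 0.196·0.152 + 0.062·0.194 + 0.007·0.182 = 0.029792 + 0.012028 + 0.001274 = 0.043094.
P(D | S) = 0.043094 / 0.528 = 0.081617…

P(D|S) ≈ 0.0816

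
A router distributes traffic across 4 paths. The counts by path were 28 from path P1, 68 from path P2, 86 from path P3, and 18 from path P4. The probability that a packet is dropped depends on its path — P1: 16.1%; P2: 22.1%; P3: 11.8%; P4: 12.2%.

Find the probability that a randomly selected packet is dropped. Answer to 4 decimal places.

Total: 28 + 68 + 86 + 18 = 200.
P(P1) = 28/200 = 0.14. P(P2) = 68/200 = 0.34. P(P3) = 86/200 = 0.43. P(P4) = 18/200 = 0.09.
P(L) = P(L|P1)·P(P1) + P(L|P2)·P(P2) + P(L|P3)·P(P3) + P(L|P4)·P(P4)
      = 0.161·0.14 + 0.221·0.34 + 0.118·0.43 + 0.122·0.09
      = 0.02254 + 0.07514 + 0.05074 + 0.01098 = 0.1594

P(L) ≈ 0.1594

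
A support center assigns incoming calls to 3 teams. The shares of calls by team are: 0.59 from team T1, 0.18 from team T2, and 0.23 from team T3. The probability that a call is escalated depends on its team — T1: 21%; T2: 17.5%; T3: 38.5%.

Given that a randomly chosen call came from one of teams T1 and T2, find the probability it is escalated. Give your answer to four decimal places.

0.2018

Let S = {T1, T2}.
P(S) = 0.59 + 0.18 = 0.77.
P(E ∩ S) = 0.21·0.59 + 0.175·0.18 = 0.1239 + 0.0315 = 0.1554.
P(E | S) = 0.1554 / 0.77 = 0.201818…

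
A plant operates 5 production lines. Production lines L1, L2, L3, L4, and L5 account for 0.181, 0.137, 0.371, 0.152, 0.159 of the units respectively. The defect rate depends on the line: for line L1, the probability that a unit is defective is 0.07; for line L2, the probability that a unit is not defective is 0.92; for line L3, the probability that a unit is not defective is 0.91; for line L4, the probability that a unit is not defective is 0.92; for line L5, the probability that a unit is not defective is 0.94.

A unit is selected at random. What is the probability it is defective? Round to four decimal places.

0.0787

P(D|L2) = 1 − 0.92 = 0.08.
P(D|L3) = 1 − 0.91 = 0.09.
P(D|L4) = 1 − 0.92 = 0.08.
P(D|L5) = 1 − 0.94 = 0.06.
Using total probability over the partition,
P(D) = P(D|L1)·P(L1) + P(D|L2)·P(L2) + P(D|L3)·P(L3) + P(D|L4)·P(L4) + P(D|L5)·P(L5)
      = 0.07·0.181 + 0.08·0.137 + 0.09·0.371 + 0.08·0.152 + 0.06·0.159
      = 0.01267 + 0.01096 + 0.03339 + 0.01216 + 0.00954 = 0.07872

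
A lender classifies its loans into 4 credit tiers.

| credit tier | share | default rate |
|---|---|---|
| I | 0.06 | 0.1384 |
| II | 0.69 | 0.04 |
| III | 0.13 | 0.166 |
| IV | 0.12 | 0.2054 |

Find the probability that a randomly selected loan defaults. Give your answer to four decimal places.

Summing over the partition,
P(D) = P(D|I)·P(I) + P(D|II)·P(II) + P(D|III)·P(III) + P(D|IV)·P(IV)
      = 0.1384·0.06 + 0.04·0.69 + 0.166·0.13 + 0.2054·0.12
      = 0.008304 + 0.0276 + 0.02158 + 0.024648 = 0.082132

P(D) ≈ 0.0821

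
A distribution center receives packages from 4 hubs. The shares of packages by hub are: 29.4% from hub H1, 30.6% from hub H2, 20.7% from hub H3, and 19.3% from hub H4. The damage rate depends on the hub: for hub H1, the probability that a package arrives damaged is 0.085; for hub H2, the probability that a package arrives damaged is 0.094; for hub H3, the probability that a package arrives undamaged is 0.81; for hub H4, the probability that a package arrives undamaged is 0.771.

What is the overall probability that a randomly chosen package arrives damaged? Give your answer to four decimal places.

P(D) ≈ 0.1373

P(D|H3) = 1 − 0.81 = 0.19.
P(D|H4) = 1 − 0.771 = 0.229.
P(D) = P(D|H1)·P(H1) + P(D|H2)·P(H2) + P(D|H3)·P(H3) + P(D|H4)·P(H4)
      = 0.085·0.294 + 0.094·0.306 + 0.19·0.207 + 0.229·0.193
      = 0.02499 + 0.028764 + 0.03933 + 0.044197 = 0.137281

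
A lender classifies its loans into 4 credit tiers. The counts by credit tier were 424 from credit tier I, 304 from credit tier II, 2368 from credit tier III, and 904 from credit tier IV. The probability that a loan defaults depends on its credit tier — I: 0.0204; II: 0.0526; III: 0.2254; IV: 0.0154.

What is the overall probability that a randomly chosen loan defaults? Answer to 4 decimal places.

P(D) ≈ 0.1431

Total: 424 + 304 + 2368 + 904 = 4000.
P(I) = 424/4000 = 0.106. P(II) = 304/4000 = 0.076. P(III) = 2368/4000 = 0.592. P(IV) = 904/4000 = 0.226.
P(D) = P(D|I)·P(I) + P(D|II)·P(II) + P(D|III)·P(III) + P(D|IV)·P(IV)
      = 0.0204·0.106 + 0.0526·0.076 + 0.2254·0.592 + 0.0154·0.226
      = 0.0021624 + 0.0039976 + 0.1334368 + 0.0034804 = 0.1430772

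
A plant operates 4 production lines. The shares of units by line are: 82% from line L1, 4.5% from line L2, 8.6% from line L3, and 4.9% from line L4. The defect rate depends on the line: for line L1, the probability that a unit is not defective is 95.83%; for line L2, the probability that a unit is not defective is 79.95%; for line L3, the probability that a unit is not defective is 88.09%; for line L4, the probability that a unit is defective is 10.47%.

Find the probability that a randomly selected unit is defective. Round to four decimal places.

P(D) ≈ 0.0586

P(D|L1) = 1 − 0.9583 = 0.0417.
P(D|L2) = 1 − 0.7995 = 0.2005.
P(D|L3) = 1 − 0.8809 = 0.1191.
P(D) = P(D|L1)·P(L1) + P(D|L2)·P(L2) + P(D|L3)·P(L3) + P(D|L4)·P(L4)
      = 0.0417·0.82 + 0.2005·0.045 + 0.1191·0.086 + 0.1047·0.049
      = 0.034194 + 0.0090225 + 0.0102426 + 0.0051303 = 0.0585894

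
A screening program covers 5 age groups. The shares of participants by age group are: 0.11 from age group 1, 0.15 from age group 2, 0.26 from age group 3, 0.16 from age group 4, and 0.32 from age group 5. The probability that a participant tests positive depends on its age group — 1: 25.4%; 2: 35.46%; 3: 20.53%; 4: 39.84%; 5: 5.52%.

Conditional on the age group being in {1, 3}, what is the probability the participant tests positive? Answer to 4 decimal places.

Let S = {1, 3}.
P(S) = 0.11 + 0.26 = 0.37.
P(T ∩ S) = 0.254·0.11 + 0.2053·0.26 = 0.02794 + 0.053378 = 0.081318.
P(T | S) = 0.081318 / 0.37 = 0.219778…

P(T|S) ≈ 0.2198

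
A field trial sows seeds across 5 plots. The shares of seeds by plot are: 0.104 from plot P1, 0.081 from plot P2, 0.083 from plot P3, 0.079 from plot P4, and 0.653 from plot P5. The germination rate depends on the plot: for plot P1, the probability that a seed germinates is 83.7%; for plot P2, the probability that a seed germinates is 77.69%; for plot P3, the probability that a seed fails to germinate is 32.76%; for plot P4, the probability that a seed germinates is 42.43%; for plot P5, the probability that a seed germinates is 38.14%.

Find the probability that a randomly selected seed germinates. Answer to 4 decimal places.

P(G|P3) = 1 − 0.3276 = 0.6724.
P(G) = P(G|P1)·P(P1) + P(G|P2)·P(P2) + P(G|P3)·P(P3) + P(G|P4)·P(P4) + P(G|P5)·P(P5)
      = 0.837·0.104 + 0.7769·0.081 + 0.6724·0.083 + 0.4243·0.079 + 0.3814·0.653
      = 0.087048 + 0.0629289 + 0.0558092 + 0.0335197 + 0.2490542 = 0.48836

0.4884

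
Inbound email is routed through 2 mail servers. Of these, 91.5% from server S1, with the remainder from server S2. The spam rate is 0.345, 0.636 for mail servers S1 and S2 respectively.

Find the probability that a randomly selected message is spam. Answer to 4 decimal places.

P(S) ≈ 0.3697

P(S2) = 1 − (0.915) = 0.085.
P(S) = P(S|S1)·P(S1) + P(S|S2)·P(S2)
      = 0.345·0.915 + 0.636·0.085
      = 0.315675 + 0.05406 = 0.369735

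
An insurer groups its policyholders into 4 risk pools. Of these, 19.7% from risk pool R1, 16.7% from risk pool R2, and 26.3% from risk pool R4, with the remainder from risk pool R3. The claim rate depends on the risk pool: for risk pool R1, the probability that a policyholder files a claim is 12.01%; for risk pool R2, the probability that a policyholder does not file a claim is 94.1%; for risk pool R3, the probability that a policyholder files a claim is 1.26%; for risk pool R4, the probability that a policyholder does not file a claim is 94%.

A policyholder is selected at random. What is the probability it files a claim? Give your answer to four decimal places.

0.0540

P(R3) = 1 − (0.197 + 0.167 + 0.263) = 0.373.
P(C|R2) = 1 − 0.941 = 0.059.
P(C|R4) = 1 − 0.94 = 0.06.
P(C) = P(C|R1)·P(R1) + P(C|R2)·P(R2) + P(C|R3)·P(R3) + P(C|R4)·P(R4)
      = 0.1201·0.197 + 0.059·0.167 + 0.0126·0.373 + 0.06·0.263
      = 0.0236597 + 0.009853 + 0.0046998 + 0.01578 = 0.0539925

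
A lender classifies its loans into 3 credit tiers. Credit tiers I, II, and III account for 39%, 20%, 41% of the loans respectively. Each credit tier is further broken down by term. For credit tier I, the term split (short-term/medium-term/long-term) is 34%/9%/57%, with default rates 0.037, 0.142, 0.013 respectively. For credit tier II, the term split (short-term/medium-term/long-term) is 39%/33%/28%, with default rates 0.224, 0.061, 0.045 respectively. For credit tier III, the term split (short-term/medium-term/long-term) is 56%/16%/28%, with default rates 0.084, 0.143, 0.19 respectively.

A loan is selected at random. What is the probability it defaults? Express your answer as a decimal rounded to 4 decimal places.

P(D|I) = 0.34·0.037 + 0.09·0.142 + 0.57·0.013 = 0.01258 + 0.01278 + 0.00741 = 0.03277
P(D|II) = 0.39·0.224 + 0.33·0.061 + 0.28·0.045 = 0.08736 + 0.02013 + 0.0126 = 0.12009
P(D|III) = 0.56·0.084 + 0.16·0.143 + 0.28·0.19 = 0.04704 + 0.02288 + 0.0532 = 0.12312
Then overall,
P(D) = 0.39·0.03277 + 0.2·0.12009 + 0.41·0.12312
      = 0.0127803 + 0.024018 + 0.0504792 = 0.0872775

0.0873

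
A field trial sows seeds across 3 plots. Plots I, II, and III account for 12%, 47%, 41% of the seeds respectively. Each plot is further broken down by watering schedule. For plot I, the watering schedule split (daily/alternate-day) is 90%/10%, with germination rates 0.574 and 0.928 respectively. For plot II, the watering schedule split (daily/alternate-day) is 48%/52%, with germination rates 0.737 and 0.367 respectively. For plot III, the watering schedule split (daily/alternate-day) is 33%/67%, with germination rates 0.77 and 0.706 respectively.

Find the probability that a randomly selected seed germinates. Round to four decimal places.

0.6272

P(G|I) = 0.9·0.574 + 0.1·0.928 = 0.5166 + 0.0928 = 0.6094
P(G|II) = 0.48·0.737 + 0.52·0.367 = 0.35376 + 0.19084 = 0.5446
P(G|III) = 0.33·0.77 + 0.67·0.706 = 0.2541 + 0.47302 = 0.72712
By total probability over the outer partition,
P(G) = 0.12·0.6094 + 0.47·0.5446 + 0.41·0.72712
      = 0.073128 + 0.255962 + 0.2981192 = 0.6272092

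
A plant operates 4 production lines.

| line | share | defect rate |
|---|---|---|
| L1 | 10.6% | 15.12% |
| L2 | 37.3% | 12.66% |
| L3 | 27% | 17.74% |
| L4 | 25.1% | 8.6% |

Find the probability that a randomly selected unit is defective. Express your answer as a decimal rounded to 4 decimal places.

P(D) ≈ 0.1327

P(D) = P(D|L1)·P(L1) + P(D|L2)·P(L2) + P(D|L3)·P(L3) + P(D|L4)·P(L4)
      = 0.1512·0.106 + 0.1266·0.373 + 0.1774·0.27 + 0.086·0.251
      = 0.0160272 + 0.0472218 + 0.047898 + 0.021586 = 0.132733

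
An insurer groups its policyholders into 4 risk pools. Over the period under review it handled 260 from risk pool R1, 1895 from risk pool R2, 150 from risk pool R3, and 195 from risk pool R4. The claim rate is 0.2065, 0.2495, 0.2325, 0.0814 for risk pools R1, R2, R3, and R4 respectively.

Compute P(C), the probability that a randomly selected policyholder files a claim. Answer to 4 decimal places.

Total: 260 + 1895 + 150 + 195 = 2500.
P(R1) = 260/2500 = 0.104. P(R2) = 1895/2500 = 0.758. P(R3) = 150/2500 = 0.06. P(R4) = 195/2500 = 0.078.
P(C) = P(C|R1)·P(R1) + P(C|R2)·P(R2) + P(C|R3)·P(R3) + P(C|R4)·P(R4)
      = 0.2065·0.104 + 0.2495·0.758 + 0.2325·0.06 + 0.0814·0.078
      = 0.021476 + 0.189121 + 0.01395 + 0.0063492 = 0.2308962

0.2309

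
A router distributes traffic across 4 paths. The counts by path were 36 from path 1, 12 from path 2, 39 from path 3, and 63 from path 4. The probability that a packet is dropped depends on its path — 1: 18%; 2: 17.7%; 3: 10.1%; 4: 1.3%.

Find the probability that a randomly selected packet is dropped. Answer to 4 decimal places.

Total: 36 + 12 + 39 + 63 = 150.
P(1) = 36/150 = 0.24. P(2) = 12/150 = 0.08. P(3) = 39/150 = 0.26. P(4) = 63/150 = 0.42.
P(L) = P(L|1)·P(1) + P(L|2)·P(2) + P(L|3)·P(3) + P(L|4)·P(4)
      = 0.18·0.24 + 0.177·0.08 + 0.101·0.26 + 0.013·0.42
      = 0.0432 + 0.01416 + 0.02626 + 0.00546 = 0.08908

0.0891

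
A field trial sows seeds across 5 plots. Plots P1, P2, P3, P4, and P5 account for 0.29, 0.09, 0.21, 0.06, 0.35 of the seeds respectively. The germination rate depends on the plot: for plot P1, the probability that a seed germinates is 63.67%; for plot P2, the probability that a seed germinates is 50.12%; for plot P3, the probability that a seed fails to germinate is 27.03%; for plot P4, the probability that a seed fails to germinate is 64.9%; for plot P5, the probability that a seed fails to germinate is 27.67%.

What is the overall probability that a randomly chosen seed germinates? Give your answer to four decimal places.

P(G|P3) = 1 − 0.2703 = 0.7297.
P(G|P4) = 1 − 0.649 = 0.351.
P(G|P5) = 1 − 0.2767 = 0.7233.
Summing over the partition,
P(G) = P(G|P1)·P(P1) + P(G|P2)·P(P2) + P(G|P3)·P(P3) + P(G|P4)·P(P4) + P(G|P5)·P(P5)
      = 0.6367·0.29 + 0.5012·0.09 + 0.7297·0.21 + 0.351·0.06 + 0.7233·0.35
      = 0.184643 + 0.045108 + 0.153237 + 0.02106 + 0.253155 = 0.657203

P(G) ≈ 0.6572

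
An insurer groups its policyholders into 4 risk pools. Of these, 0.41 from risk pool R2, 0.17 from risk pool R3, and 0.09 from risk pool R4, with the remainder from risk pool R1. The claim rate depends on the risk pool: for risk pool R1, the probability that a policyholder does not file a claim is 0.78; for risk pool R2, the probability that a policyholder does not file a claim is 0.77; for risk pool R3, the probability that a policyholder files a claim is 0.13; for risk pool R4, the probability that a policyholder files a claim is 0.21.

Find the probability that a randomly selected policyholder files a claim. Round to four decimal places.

P(R1) = 1 − (0.41 + 0.17 + 0.09) = 0.33.
P(C|R1) = 1 − 0.78 = 0.22.
P(C|R2) = 1 − 0.77 = 0.23.
P(C) = P(C|R1)·P(R1) + P(C|R2)·P(R2) + P(C|R3)·P(R3) + P(C|R4)·P(R4)
      = 0.22·0.33 + 0.23·0.41 + 0.13·0.17 + 0.21·0.09
      = 0.0726 + 0.0943 + 0.0221 + 0.0189 = 0.2079

0.2079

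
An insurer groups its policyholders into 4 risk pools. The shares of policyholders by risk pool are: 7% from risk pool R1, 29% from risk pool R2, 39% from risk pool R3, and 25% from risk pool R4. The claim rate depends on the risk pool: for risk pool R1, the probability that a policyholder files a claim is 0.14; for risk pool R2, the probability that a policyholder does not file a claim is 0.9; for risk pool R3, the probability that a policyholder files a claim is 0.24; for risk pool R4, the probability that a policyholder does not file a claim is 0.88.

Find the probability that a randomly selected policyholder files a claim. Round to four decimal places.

P(C|R2) = 1 − 0.9 = 0.1.
P(C|R4) = 1 − 0.88 = 0.12.
Using total probability over the partition,
P(C) = P(C|R1)·P(R1) + P(C|R2)·P(R2) + P(C|R3)·P(R3) + P(C|R4)·P(R4)
      = 0.14·0.07 + 0.1·0.29 + 0.24·0.39 + 0.12·0.25
      = 0.0098 + 0.029 + 0.0936 + 0.03 = 0.1624

0.1624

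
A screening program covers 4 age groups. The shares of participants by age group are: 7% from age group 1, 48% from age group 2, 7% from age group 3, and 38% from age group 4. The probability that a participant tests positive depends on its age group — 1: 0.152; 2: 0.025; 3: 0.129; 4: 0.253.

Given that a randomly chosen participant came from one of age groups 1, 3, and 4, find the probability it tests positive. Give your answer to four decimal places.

Let S = {1, 3, 4}.
P(S) = 0.07 + 0.07 + 0.38 = 0.52.
P(T ∩ S) = 0.152·0.07 + 0.129·0.07 + 0.253·0.38 = 0.01064 + 0.00903 + 0.09614 = 0.11581.
P(T | S) = 0.11581 / 0.52 = 0.222712…

0.2227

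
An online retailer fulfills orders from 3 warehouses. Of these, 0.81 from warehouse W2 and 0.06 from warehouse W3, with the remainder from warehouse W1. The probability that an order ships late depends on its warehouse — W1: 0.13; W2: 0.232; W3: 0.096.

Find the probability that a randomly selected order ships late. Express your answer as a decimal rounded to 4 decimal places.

P(W1) = 1 − (0.81 + 0.06) = 0.13.
P(L) = P(L|W1)·P(W1) + P(L|W2)·P(W2) + P(L|W3)·P(W3)
      = 0.13·0.13 + 0.232·0.81 + 0.096·0.06
      = 0.0169 + 0.18792 + 0.00576 = 0.21058

P(L) ≈ 0.2106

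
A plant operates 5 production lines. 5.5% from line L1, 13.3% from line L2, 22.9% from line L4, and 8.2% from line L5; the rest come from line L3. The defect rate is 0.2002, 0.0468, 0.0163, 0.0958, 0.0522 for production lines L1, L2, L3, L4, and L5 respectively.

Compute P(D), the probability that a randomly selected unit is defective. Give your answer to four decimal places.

P(L3) = 1 − (0.055 + 0.133 + 0.229 + 0.082) = 0.501.
Using total probability over the partition,
P(D) = P(D|L1)·P(L1) + P(D|L2)·P(L2) + P(D|L3)·P(L3) + P(D|L4)·P(L4) + P(D|L5)·P(L5)
      = 0.2002·0.055 + 0.0468·0.133 + 0.0163·0.501 + 0.0958·0.229 + 0.0522·0.082
      = 0.011011 + 0.0062244 + 0.0081663 + 0.0219382 + 0.0042804 = 0.0516203

0.0516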